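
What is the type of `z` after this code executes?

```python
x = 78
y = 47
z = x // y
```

int // int = int

int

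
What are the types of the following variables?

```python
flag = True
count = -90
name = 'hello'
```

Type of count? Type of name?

count is assigned a bare integer (no decimal point), so it is an int; name is assigned a quoted string literal, so it is a str

int, str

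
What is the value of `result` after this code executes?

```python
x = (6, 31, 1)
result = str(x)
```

x = (6, 31, 1); result = '(6, 31, 1)'

'(6, 31, 1)'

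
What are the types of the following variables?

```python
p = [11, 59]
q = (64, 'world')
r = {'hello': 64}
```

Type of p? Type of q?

p is assigned a list literal (square brackets); q is assigned a tuple (parenthesized, comma-separated values)

list, tuple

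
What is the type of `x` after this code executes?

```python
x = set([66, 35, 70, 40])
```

set() constructor returns set

set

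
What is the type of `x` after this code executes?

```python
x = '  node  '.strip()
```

str.strip() returns str

str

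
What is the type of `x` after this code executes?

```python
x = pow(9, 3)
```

pow(int, int) returns int

int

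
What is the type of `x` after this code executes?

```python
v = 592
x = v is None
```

'is' comparison returns bool

bool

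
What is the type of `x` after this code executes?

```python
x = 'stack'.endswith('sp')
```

str.endswith() returns bool

bool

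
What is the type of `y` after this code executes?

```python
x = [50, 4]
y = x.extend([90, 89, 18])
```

list.extend() returns None

NoneType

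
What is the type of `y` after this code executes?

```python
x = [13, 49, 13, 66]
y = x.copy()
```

list.copy() returns list

list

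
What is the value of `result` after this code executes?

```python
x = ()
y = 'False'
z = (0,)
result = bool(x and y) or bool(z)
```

x = (); y = 'False'; z = (0,); result = True

True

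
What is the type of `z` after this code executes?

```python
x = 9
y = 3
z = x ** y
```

positive int ** positive int = int

int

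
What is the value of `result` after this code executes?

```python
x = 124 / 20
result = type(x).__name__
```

x is float; result = 'float'

'float'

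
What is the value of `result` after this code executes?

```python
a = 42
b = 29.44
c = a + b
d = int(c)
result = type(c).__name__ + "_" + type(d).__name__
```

a is int; b is float; c is float; d is int; result = 'float_int'

'float_int'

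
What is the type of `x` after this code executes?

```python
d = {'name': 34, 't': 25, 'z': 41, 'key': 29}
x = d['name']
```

Accessing dict[str, int] with str key returns int

int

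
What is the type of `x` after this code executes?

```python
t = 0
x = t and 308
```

'and' returns first falsy value (0 is int)

int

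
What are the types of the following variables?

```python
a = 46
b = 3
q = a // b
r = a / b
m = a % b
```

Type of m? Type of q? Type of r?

% of ints returns int; // returns int; / returns float

int, int, float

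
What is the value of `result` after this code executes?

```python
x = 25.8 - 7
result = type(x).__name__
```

x is float; result = 'float'

'float'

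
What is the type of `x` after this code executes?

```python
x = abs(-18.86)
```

abs() of float returns float

float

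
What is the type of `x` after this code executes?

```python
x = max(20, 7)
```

max() of ints returns int

int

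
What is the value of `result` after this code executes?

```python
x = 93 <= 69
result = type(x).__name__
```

x is bool; result = 'bool'

'bool'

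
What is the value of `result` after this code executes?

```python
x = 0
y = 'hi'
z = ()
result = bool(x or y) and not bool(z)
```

x = 0; y = 'hi'; z = (); result = True

True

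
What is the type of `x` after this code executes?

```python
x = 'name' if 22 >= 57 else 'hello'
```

Both branches of conditional are str

str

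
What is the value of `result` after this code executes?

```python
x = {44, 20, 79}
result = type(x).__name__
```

x is set; result = 'set'

'set'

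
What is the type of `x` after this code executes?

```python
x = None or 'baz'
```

'or' with None returns the other truthy value (str)

str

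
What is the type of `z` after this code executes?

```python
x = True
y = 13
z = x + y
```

bool + int = int (bool is subclass of int)

int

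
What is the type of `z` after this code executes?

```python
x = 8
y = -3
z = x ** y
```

int ** negative = float

float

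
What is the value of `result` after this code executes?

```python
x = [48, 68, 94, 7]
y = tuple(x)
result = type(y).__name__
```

x is list; y is tuple; result = 'tuple'

'tuple'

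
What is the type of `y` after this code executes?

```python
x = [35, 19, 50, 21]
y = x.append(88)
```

list.append() returns None (mutates in place)

NoneType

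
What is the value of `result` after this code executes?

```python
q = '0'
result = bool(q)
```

q = '0'; result = True

True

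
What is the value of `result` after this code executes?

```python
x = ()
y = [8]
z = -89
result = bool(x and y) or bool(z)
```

x = (); y = [8]; z = -89; result = True

True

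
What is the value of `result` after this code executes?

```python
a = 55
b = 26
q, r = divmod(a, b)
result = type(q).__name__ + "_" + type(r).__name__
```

a is int; b is int; q is int; r is int; result = 'int_int'

'int_int'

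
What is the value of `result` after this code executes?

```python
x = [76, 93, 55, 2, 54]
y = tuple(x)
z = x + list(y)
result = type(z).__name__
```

x is list; y is tuple; z is list; result = 'list'

'list'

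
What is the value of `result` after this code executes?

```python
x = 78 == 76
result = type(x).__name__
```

x is bool; result = 'bool'

'bool'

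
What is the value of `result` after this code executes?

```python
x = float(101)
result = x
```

x = 101.0; result = 101.0

101.0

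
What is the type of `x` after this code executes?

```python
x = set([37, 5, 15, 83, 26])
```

set() constructor returns set

set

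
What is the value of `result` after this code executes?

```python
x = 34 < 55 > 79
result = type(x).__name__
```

x is bool; result = 'bool'

'bool'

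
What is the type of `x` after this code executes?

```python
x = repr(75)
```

repr() returns str

str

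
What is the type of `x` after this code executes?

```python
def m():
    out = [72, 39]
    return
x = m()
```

Bare return returns None

NoneType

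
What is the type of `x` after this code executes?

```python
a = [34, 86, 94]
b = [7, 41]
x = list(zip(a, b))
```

list(zip()) returns a list of tuples

list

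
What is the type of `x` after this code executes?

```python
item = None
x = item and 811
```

'and' returns first falsy value (None)

NoneType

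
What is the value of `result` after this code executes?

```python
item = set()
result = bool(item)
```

item = set(); result = False

False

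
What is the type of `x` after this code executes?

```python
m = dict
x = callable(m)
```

callable() returns bool

bool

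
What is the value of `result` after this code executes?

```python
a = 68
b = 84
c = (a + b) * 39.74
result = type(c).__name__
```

a is int; b is int; c is float; result = 'float'

'float'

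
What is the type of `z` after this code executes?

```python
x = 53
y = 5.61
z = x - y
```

int - float = float

float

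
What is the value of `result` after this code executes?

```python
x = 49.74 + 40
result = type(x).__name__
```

x is float; result = 'float'

'float'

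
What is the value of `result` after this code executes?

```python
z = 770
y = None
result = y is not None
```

z = 770; y = None; result = False

False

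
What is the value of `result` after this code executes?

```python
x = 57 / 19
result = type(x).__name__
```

x is float; result = 'float'

'float'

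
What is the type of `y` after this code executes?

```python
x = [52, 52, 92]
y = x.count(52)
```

list.count() returns int

int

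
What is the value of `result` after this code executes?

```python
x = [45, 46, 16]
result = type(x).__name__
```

x is list; result = 'list'

'list'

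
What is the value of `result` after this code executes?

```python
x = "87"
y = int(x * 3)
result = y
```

x = '87'; y = 878787; result = 878787

878787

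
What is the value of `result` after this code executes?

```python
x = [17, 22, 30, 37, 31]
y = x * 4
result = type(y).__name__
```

x is list; y is list; result = 'list'

'list'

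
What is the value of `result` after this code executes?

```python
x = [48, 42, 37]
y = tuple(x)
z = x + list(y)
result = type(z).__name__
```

x is list; y is tuple; z is list; result = 'list'

'list'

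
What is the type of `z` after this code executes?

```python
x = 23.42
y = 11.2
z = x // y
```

float // float = float

float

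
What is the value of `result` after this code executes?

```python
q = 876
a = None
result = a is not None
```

q = 876; a = None; result = False

False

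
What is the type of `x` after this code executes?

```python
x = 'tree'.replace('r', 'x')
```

str.replace() returns str

str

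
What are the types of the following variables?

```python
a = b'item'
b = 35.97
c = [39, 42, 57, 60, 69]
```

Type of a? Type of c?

a is assigned a bytes literal (b'...' prefix); c is assigned a list literal (square brackets)

bytes, list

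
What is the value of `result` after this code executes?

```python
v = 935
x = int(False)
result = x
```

v = 935; x = 0; result = 0

0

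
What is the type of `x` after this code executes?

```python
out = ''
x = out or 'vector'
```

'or' returns first truthy value (str)

str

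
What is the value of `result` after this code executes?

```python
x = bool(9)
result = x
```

x = True; result = True

True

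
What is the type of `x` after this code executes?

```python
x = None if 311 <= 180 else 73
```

311 <= 180 is False, so the else branch is taken

int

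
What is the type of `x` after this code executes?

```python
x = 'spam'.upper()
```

str.upper() returns str

str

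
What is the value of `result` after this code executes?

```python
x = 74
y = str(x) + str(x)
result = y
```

x = 74; y = '7474'; result = '7474'

'7474'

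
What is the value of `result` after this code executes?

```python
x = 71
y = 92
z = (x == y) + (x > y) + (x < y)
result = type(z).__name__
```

x is int; y is int; z is int; result = 'int'

'int'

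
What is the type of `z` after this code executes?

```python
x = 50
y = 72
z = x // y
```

int // int = int

int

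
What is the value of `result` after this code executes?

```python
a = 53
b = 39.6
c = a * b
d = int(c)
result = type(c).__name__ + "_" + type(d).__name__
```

a is int; b is float; c is float; d is int; result = 'float_int'

'float_int'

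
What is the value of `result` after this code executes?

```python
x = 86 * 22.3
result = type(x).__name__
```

x is float; result = 'float'

'float'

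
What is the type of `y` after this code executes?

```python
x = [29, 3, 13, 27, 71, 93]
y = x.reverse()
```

list.reverse() returns None

NoneType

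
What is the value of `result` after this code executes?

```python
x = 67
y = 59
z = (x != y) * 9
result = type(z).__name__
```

x is int; y is int; z is int; result = 'int'

'int'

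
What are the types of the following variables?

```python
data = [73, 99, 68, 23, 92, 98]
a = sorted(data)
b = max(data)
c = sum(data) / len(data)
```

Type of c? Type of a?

int / int = float; sorted() returns list

float, list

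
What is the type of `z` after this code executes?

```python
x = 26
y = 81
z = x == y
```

Equality comparison returns bool

bool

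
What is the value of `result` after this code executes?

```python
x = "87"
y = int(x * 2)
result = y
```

x = '87'; y = 8787; result = 8787

8787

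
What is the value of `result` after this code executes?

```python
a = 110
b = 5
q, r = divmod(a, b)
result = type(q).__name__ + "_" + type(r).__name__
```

a is int; b is int; q is int; r is int; result = 'int_int'

'int_int'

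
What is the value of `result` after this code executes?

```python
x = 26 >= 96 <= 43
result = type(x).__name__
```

x is bool; result = 'bool'

'bool'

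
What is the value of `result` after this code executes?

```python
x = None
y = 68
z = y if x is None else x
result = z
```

x = None; y = 68; z = 68; result = 68

68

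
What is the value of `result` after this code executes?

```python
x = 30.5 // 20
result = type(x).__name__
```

x is float; result = 'float'

'float'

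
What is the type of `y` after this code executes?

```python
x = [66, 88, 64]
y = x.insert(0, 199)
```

list.insert() returns None

NoneType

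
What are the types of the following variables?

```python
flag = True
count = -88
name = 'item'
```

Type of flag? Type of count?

flag is assigned the constant True, which has type bool; count is assigned a bare integer (no decimal point), so it is an int

bool, int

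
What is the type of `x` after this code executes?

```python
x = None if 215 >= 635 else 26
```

215 >= 635 is False, so the else branch is taken

int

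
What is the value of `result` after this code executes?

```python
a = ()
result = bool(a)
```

a = (); result = False

False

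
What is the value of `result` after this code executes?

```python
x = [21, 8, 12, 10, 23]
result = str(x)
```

x = [21, 8, 12, 10, 23]; result = '[21, 8, 12, 10, 23]'

'[21, 8, 12, 10, 23]'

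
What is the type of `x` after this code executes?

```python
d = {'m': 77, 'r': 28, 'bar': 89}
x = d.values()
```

.values() returns dict_values view

dict_values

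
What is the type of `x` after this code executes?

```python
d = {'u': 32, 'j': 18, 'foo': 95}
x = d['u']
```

Accessing dict[str, int] with str key returns int

int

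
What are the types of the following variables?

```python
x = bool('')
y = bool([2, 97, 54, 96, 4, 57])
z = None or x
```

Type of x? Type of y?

bool() returns bool; bool() returns bool

bool, bool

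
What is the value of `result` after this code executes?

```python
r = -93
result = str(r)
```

r = -93; result = '-93'

'-93'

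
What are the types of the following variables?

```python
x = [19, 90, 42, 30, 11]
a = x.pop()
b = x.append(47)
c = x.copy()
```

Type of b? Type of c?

append() returns None; copy() returns list

NoneType, list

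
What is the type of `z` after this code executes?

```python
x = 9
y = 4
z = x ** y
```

positive int ** positive int = int

int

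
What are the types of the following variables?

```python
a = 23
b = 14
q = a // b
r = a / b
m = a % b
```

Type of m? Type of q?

% of ints returns int; // returns int

int, int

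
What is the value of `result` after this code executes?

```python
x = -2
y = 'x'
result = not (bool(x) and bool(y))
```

x = -2; y = 'x'; result = False

False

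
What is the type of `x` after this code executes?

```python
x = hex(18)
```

hex() returns str representation

str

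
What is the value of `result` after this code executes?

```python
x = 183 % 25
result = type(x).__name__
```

x is int; result = 'int'

'int'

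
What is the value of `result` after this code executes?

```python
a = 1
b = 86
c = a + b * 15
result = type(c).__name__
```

a is int; b is int; c is int; result = 'int'

'int'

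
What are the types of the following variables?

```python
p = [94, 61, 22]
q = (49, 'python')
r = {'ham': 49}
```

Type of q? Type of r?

q is assigned a tuple (parenthesized, comma-separated values); r is assigned a dict literal ({key: value})

tuple, dict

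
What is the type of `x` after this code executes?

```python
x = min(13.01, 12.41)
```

min() of floats returns float

float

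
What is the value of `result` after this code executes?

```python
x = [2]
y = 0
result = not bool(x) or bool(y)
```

x = [2]; y = 0; result = False

False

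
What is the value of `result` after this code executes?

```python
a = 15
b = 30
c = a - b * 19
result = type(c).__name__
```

a is int; b is int; c is int; result = 'int'

'int'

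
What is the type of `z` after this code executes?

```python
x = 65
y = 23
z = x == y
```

Equality comparison returns bool

bool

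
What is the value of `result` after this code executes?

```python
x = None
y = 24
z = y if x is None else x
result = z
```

x = None; y = 24; z = 24; result = 24

24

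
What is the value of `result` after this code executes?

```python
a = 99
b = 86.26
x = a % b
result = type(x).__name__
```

a is int; b is float; x is float; result = 'float'

'float'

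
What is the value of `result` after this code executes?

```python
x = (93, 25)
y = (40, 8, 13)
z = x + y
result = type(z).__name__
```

x is tuple; y is tuple; z is tuple; result = 'tuple'

'tuple'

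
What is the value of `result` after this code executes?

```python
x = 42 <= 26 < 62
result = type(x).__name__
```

x is bool; result = 'bool'

'bool'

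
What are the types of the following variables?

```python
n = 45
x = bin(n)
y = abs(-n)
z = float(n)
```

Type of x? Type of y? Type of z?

bin() returns str; abs() of int returns int; float() returns float

str, int, float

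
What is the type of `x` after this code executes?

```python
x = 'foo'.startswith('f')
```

str.startswith() returns bool

bool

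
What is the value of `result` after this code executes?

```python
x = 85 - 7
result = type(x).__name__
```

x is int; result = 'int'

'int'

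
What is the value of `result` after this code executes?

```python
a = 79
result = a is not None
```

a = 79; result = True

True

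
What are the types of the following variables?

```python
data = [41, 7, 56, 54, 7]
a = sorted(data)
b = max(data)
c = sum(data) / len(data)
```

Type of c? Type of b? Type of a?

int / int = float; max of ints returns int; sorted() returns list

float, int, list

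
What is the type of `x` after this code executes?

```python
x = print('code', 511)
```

print() returns None

NoneType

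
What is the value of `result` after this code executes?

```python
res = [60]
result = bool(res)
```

res = [60]; result = True

True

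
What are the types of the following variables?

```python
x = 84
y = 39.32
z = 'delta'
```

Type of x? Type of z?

x is assigned a bare integer (no decimal point), so it is an int; z is assigned a quoted string literal, so it is a str

int, str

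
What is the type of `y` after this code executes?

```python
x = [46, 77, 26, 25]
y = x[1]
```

Indexing list[int] returns int

int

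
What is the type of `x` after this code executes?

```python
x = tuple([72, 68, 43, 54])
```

tuple() constructor returns tuple

tuple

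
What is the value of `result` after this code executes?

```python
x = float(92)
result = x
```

x = 92.0; result = 92.0

92.0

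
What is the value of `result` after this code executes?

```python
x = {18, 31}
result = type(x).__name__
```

x is set; result = 'set'

'set'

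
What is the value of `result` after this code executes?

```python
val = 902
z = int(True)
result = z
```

val = 902; z = 1; result = 1

1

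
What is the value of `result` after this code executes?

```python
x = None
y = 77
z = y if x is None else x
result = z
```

x = None; y = 77; z = 77; result = 77

77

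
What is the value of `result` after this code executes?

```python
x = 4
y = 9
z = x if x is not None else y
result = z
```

x = 4; y = 9; z = 4; result = 4

4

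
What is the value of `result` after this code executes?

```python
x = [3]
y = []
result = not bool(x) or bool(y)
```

x = [3]; y = []; result = False

False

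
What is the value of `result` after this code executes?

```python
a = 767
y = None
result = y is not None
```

a = 767; y = None; result = False

False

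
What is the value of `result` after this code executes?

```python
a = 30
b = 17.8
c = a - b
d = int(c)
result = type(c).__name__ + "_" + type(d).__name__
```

a is int; b is float; c is float; d is int; result = 'float_int'

'float_int'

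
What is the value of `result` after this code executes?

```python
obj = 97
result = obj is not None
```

obj = 97; result = True

True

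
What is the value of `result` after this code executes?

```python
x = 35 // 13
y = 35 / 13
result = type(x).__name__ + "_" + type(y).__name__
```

x is int; y is float; result = 'int_float'

'int_float'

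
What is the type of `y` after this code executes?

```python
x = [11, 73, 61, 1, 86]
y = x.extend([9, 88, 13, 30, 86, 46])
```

list.extend() returns None

NoneType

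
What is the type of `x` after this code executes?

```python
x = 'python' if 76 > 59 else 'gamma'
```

Both branches of conditional are str

str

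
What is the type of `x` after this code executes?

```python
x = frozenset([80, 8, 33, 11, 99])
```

frozenset() returns frozenset

frozenset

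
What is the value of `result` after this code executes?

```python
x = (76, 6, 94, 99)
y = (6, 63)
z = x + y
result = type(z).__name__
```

x is tuple; y is tuple; z is tuple; result = 'tuple'

'tuple'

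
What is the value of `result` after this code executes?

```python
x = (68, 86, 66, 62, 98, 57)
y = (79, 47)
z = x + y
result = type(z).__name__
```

x is tuple; y is tuple; z is tuple; result = 'tuple'

'tuple'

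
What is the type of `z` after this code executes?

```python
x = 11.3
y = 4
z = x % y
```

float % int = float

float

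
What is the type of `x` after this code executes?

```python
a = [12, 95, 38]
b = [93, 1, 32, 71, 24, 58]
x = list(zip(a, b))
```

list(zip()) returns a list of tuples

list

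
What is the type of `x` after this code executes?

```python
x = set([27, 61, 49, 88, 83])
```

set() constructor returns set

set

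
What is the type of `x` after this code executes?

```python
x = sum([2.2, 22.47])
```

sum() of floats returns float

float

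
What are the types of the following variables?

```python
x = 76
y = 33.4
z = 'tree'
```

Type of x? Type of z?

x is assigned a bare integer (no decimal point), so it is an int; z is assigned a quoted string literal, so it is a str

int, str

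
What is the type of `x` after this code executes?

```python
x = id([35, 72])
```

id() returns int

int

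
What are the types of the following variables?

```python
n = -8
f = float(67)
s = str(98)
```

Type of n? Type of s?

n is assigned a bare integer (no decimal point), so it is an int; s is assigned the result of calling str(), which returns a str

int, str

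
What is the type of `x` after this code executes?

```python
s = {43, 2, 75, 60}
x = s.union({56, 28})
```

set.union() returns a new set

set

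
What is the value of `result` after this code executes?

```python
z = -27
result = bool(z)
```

z = -27; result = True

True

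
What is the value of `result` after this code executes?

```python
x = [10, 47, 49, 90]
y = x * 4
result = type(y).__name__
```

x is list; y is list; result = 'list'

'list'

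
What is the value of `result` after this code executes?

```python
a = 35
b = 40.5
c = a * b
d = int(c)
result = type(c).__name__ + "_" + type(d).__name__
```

a is int; b is float; c is float; d is int; result = 'float_int'

'float_int'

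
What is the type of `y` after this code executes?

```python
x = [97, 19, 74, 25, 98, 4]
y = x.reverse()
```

list.reverse() returns None

NoneType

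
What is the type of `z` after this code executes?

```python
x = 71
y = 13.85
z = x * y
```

int * float = float

float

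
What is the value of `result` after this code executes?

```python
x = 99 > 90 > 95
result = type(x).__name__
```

x is bool; result = 'bool'

'bool'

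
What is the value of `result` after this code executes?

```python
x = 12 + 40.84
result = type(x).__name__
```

x is float; result = 'float'

'float'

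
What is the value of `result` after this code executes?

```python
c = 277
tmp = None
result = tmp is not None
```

c = 277; tmp = None; result = False

False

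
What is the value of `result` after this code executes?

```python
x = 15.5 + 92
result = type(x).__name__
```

x is float; result = 'float'

'float'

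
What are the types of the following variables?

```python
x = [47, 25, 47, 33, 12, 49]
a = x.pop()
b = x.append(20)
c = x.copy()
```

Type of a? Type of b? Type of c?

pop() returns element; append() returns None; copy() returns list

int, NoneType, list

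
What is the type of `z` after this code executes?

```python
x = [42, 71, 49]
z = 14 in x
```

'in' operator returns bool

bool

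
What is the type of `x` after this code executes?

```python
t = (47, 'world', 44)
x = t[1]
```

Index 1 of tuple is a str literal

str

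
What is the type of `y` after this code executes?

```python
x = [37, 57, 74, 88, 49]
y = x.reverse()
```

list.reverse() returns None

NoneType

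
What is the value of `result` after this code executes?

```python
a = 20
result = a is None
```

a = 20; result = False

False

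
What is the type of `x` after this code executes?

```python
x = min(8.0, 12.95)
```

min() of floats returns float

float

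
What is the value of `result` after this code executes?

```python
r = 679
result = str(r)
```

r = 679; result = '679'

'679'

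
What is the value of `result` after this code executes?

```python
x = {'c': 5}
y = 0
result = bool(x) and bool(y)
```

x = {'c': 5}; y = 0; result = False

False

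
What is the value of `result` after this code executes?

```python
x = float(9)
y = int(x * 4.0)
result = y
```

x = 9.0; y = 36; result = 36

36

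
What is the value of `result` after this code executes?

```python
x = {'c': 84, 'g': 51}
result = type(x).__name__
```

x is dict; result = 'dict'

'dict'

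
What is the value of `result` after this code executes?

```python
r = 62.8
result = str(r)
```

r = 62.8; result = '62.8'

'62.8'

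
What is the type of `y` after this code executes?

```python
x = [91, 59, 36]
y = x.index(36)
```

list.index() returns int

int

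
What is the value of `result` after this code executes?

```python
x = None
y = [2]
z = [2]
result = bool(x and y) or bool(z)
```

x = None; y = [2]; z = [2]; result = True

True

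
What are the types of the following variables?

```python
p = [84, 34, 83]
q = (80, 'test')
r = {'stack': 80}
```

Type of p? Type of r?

p is assigned a list literal (square brackets); r is assigned a dict literal ({key: value})

list, dict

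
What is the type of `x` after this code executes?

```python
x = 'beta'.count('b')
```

str.count() returns int

int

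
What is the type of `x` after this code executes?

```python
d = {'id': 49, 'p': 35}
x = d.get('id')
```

dict.get() returns value type when found

int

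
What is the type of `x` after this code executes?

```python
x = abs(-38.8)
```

abs() of float returns float

float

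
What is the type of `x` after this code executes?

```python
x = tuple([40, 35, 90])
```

tuple() constructor returns tuple

tuple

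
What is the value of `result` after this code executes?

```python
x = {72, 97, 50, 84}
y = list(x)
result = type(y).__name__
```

x is set; y is list; result = 'list'

'list'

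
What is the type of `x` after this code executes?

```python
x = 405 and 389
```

'and' with truthy values returns last operand (int)

int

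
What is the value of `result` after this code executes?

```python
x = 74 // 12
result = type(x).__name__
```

x is int; result = 'int'

'int'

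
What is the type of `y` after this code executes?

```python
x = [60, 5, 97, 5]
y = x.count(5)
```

list.count() returns int

int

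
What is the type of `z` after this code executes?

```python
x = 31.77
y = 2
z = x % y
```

float % int = float

float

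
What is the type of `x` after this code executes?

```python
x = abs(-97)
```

abs() of int returns int

int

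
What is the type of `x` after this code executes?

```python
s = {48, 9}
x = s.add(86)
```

set.add() returns None (mutates in place)

NoneType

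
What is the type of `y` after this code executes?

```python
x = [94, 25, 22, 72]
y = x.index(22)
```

list.index() returns int

int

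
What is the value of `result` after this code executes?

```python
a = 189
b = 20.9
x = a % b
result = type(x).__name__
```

a is int; b is float; x is float; result = 'float'

'float'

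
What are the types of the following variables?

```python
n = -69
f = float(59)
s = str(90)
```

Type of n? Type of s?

n is assigned a bare integer (no decimal point), so it is an int; s is assigned the result of calling str(), which returns a str

int, str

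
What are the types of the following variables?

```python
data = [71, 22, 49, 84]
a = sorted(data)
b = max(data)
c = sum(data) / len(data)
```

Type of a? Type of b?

sorted() returns list; max of ints returns int

list, int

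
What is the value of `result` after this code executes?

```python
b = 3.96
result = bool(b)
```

b = 3.96; result = True

True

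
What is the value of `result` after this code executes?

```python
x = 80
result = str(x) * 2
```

x = 80; result = '8080'

'8080'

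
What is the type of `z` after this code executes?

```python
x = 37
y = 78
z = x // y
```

int // int = int

int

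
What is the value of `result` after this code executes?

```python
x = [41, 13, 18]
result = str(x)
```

x = [41, 13, 18]; result = '[41, 13, 18]'

'[41, 13, 18]'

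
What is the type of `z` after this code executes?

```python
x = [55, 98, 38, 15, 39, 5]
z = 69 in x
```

'in' operator returns bool

bool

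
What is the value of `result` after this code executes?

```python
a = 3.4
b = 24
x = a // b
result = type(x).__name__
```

a is float; b is int; x is float; result = 'float'

'float'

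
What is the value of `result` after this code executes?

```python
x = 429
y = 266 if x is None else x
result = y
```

x = 429; y = 429; result = 429

429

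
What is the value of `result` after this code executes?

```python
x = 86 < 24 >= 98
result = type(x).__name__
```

x is bool; result = 'bool'

'bool'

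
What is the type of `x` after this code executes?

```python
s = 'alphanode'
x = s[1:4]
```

Slicing a str returns str

str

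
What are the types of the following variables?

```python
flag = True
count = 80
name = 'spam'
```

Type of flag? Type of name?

flag is assigned the constant True, which has type bool; name is assigned a quoted string literal, so it is a str

bool, str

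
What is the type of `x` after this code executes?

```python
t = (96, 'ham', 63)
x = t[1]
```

Index 1 of tuple is a str literal

str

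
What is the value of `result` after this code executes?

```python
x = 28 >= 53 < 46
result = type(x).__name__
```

x is bool; result = 'bool'

'bool'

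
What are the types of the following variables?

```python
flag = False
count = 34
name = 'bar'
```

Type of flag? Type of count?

flag is assigned the constant False, which has type bool; count is assigned a bare integer (no decimal point), so it is an int

bool, int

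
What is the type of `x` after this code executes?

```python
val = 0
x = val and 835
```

'and' returns first falsy value (0 is int)

int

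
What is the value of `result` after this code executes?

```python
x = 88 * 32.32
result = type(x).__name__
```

x is float; result = 'float'

'float'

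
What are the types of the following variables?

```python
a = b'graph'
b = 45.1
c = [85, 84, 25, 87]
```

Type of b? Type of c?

b is assigned a number with a decimal point, so it is a float; c is assigned a list literal (square brackets)

float, list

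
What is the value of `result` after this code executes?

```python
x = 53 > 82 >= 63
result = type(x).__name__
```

x is bool; result = 'bool'

'bool'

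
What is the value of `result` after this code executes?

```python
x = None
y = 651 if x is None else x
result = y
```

x = None; y = 651; result = 651

651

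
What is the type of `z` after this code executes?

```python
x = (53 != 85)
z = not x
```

'not' returns bool

bool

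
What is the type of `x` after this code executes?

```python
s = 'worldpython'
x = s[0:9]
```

Slicing a str returns str

str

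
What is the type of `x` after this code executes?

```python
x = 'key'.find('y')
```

str.find() returns int index

int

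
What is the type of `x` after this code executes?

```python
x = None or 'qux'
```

'or' with None returns the other truthy value (str)

str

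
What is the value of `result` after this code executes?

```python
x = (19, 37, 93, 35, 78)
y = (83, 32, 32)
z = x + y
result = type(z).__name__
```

x is tuple; y is tuple; z is tuple; result = 'tuple'

'tuple'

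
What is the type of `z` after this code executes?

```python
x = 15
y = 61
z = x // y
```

int // int = int

int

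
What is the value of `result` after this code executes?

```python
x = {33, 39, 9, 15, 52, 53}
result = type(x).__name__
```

x is set; result = 'set'

'set'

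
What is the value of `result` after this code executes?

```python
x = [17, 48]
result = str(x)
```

x = [17, 48]; result = '[17, 48]'

'[17, 48]'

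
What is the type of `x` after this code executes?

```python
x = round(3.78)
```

round() with no decimal places returns int

int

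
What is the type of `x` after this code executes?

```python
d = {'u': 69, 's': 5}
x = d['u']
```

Accessing dict[str, int] with str key returns int

int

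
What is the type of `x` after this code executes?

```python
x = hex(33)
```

hex() returns str representation

str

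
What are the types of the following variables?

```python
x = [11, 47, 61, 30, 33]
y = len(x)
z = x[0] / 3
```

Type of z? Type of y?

int / int = float; len() returns int

float, int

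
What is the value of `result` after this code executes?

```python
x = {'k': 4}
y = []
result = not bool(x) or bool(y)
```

x = {'k': 4}; y = []; result = False

False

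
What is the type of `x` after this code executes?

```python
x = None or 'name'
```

'or' with None returns the other truthy value (str)

str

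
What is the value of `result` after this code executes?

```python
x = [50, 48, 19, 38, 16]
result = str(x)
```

x = [50, 48, 19, 38, 16]; result = '[50, 48, 19, 38, 16]'

'[50, 48, 19, 38, 16]'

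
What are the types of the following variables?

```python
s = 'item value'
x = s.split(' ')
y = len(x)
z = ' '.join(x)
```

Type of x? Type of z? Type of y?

str.split() returns list; str.join() returns str; len() returns int

list, str, int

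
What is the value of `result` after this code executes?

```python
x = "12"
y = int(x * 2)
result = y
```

x = '12'; y = 1212; result = 1212

1212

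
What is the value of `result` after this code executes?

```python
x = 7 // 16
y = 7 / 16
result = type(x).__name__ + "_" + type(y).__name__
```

x is int; y is float; result = 'int_float'

'int_float'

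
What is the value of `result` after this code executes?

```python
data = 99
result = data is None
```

data = 99; result = False

False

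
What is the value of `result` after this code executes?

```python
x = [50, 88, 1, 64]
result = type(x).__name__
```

x is list; result = 'list'

'list'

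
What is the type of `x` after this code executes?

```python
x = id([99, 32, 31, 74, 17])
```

id() returns int

int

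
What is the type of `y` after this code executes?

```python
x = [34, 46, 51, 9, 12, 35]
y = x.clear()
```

list.clear() returns None

NoneType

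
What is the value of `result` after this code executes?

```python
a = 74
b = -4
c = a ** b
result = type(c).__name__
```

a is int; b is int; c is float; result = 'float'

'float'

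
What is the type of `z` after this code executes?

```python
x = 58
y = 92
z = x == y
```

Equality comparison returns bool

bool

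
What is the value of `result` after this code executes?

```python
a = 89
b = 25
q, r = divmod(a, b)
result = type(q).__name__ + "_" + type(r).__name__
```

a is int; b is int; q is int; r is int; result = 'int_int'

'int_int'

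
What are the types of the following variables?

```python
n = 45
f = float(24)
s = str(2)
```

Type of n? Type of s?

n is assigned a bare integer (no decimal point), so it is an int; s is assigned the result of calling str(), which returns a str

int, str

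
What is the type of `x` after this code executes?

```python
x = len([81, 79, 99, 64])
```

len() always returns int

int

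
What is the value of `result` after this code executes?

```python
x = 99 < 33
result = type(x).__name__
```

x is bool; result = 'bool'

'bool'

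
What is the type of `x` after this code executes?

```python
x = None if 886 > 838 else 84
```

886 > 838 is True, so the if branch is taken

NoneType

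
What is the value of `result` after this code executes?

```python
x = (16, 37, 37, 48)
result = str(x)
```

x = (16, 37, 37, 48); result = '(16, 37, 37, 48)'

'(16, 37, 37, 48)'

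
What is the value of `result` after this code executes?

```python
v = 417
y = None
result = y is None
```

v = 417; y = None; result = True

True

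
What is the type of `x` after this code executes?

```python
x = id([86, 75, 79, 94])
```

id() returns int

int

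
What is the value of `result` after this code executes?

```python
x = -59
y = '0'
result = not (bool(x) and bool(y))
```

x = -59; y = '0'; result = False

False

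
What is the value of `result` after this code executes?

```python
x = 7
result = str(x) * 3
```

x = 7; result = '777'

'777'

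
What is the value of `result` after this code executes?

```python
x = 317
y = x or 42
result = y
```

x = 317; y = 317; result = 317

317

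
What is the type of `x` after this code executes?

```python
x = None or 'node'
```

'or' with None returns the other truthy value (str)

str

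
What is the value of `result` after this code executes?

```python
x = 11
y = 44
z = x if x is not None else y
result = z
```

x = 11; y = 44; z = 11; result = 11

11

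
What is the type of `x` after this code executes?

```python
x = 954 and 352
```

'and' with truthy values returns last operand (int)

int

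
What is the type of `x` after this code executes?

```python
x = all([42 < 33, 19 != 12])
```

all() returns bool

bool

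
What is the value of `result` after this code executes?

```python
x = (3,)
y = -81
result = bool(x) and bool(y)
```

x = (3,); y = -81; result = True

True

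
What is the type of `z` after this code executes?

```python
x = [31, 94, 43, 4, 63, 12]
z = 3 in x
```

'in' operator returns bool

bool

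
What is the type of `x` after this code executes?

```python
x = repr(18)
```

repr() returns str

str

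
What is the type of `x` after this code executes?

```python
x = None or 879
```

'or' with None returns the other truthy value

int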